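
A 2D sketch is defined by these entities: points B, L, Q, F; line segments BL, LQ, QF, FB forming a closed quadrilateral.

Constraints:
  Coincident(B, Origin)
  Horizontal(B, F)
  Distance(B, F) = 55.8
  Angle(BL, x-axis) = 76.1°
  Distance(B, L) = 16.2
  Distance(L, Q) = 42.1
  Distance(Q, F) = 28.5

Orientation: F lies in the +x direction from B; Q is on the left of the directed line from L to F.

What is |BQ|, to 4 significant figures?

51.79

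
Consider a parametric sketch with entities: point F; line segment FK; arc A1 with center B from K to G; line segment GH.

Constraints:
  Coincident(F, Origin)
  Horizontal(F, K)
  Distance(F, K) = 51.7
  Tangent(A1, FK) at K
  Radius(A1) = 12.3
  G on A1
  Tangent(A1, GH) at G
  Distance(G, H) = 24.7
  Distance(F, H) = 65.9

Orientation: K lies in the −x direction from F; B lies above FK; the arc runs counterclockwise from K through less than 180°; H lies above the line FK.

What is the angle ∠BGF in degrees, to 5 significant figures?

128.06°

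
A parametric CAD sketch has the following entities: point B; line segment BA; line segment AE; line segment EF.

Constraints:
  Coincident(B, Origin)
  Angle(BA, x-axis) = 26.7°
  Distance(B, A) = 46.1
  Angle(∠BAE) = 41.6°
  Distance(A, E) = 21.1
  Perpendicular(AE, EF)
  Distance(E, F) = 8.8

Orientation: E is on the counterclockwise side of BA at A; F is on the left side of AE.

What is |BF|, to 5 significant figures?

25.581

B is at the origin; BA runs at 26.7° with length 46.1, so A = 46.1·(cos 26.7°, sin 26.7°) = (41.184, 20.714). ∠BAE = 41.6°, so AE runs at 26.7° + (180° − 41.6°) = 165.10° from the x-axis; with |AE| = 21.1, E = A + 21.1·(cos 165.10°, sin 165.10°) = (20.794, 26.139). AE ⟂ EF; with |EF| = 8.8 on the left of AE, F = E + 8.8·(-0.25713, -0.96638) = (18.531, 17.635). Then |BF| = |F − B| = 25.581.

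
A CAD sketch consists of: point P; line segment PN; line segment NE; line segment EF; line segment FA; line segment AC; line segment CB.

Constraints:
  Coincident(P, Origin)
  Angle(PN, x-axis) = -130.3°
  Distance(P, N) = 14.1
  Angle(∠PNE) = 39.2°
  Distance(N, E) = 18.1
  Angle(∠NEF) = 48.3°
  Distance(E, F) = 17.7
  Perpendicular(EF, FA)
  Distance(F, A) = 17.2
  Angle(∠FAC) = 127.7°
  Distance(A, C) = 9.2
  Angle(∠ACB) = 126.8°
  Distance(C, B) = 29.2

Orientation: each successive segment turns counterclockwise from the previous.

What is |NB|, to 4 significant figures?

29.80

P is at the origin; PN runs at -130.3° with length 14.1, so N = (-9.120, -10.75). ∠PNE = 39.2° gives NE at 10.50° from the x-axis; with |NE| = 18.1, E = (8.677, -7.455). ∠NEF = 48.3° gives EF at 142.2° from the x-axis; with |EF| = 17.7, F = (-5.309, 3.393). The perpendicularity gives FA at right angles to EF, so FA runs at -127.8°; with |FA| = 17.2, A = (-15.85, -10.20). ∠FAC = 127.7° gives AC at -75.50° from the x-axis; with |AC| = 9.2, C = (-13.55, -19.10). ∠ACB = 126.8° gives CB at -22.30° from the x-axis; with |CB| = 29.2, B = (13.47, -30.18). Then |NB| = |B − N| = 29.80.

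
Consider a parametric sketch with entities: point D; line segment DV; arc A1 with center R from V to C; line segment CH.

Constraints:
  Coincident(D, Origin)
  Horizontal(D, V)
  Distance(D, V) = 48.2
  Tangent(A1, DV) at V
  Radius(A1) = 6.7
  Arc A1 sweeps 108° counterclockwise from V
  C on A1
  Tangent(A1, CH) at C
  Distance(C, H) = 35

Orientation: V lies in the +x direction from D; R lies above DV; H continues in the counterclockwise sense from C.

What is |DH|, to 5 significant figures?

60.691

D is at the origin; DV is horizontal with |DV| = 48.2 and V on the +x side, so V = (48.200, 0.0000). Since A1 is tangent to DV there, RV ⟂ DV, so R = V + (0, 6.7) = (48.200, 6.7000). On A1, V sits at bearing -90° from R; a 108° counterclockwise sweep puts C at bearing 18°, so C = R + 6.7·(cos 18°, sin 18°) = (54.572, 8.7704). Tangency of A1 to CH means the radius RC is perpendicular to CH, so CH runs along (−sin 18°, cos 18°); with |CH| = 35.0, H = (43.756, 42.057). Then |DH| = |H − D| = 60.691.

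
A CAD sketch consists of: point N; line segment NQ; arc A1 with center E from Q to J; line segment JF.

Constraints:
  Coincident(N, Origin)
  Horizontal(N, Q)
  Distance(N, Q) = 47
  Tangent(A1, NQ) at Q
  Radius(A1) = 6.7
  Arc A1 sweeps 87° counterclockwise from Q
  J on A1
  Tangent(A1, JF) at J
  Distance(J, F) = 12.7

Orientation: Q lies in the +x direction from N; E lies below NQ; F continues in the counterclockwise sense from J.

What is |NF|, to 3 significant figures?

44.0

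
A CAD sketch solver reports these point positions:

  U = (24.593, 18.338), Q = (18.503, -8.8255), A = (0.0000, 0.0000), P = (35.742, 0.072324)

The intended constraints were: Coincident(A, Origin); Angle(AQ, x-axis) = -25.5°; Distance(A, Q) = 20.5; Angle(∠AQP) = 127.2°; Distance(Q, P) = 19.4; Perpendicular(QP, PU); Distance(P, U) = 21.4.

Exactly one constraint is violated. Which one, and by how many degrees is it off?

Perpendicular(QP, PU) — off by 4.10°.

A = (0.00, 0.00) ✓; AQ at -25.50° ✓; |AQ| = 20.50 ✓; ∠AQP = 127.2° ✓; |QP| = 19.40 ✓; ∠(QP, PU) = 94.10° ✗; |PU| = 21.40 ✓.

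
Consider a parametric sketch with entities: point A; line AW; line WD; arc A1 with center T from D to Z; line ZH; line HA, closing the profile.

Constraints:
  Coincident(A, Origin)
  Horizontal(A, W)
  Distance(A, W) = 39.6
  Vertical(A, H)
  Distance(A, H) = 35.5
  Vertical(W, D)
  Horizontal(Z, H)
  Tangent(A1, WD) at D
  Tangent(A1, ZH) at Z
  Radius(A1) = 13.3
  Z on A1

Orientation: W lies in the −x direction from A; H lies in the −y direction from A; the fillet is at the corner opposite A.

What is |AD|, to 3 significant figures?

45.4

A is at the origin; A and W share the same y with |AW| = 39.6 and W on the −x side, so W = (-39.6, 0.00). AH is vertical with |AH| = 35.5 and H on the −y side, so H = (0.00, -35.5). The virtual corner opposite A is at (-39.6, -35.5). Since A1 is tangent to WD there, TD ⟂ WD and since A1 is tangent to ZH there, TZ ⟂ ZH, with radius 13.3, so the center T sits 13.3 in from both sides at T = (-26.3, -22.2). That places the tangent points at D = (-39.6, -22.2) on WD and Z = (-26.3, -35.5) on ZH. Then |AD| = |D − A| = 45.4.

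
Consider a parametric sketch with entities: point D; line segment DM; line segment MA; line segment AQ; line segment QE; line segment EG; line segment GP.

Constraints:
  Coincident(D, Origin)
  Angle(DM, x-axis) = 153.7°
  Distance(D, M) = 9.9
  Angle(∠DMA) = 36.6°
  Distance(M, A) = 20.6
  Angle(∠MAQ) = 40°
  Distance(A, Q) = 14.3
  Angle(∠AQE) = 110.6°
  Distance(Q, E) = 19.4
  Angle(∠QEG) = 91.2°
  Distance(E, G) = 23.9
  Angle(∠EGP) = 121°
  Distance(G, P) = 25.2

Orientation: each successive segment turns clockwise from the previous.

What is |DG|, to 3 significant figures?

27.6

D is at the origin; DM runs at 153.7° with length 9.9, so M = (-8.88, 4.39). ∠DMA = 36.6° gives MA at 10.3° from the x-axis; with |MA| = 20.6, A = (11.4, 8.07). ∠MAQ = 40.0° gives AQ at -130° from the x-axis; with |AQ| = 14.3, Q = (2.26, -2.93). ∠AQE = 110.6° gives QE at 161° from the x-axis; with |QE| = 19.4, E = (-16.1, 3.42). ∠QEG = 91.2° gives EG at 72.1° from the x-axis; with |EG| = 23.9, G = (-8.73, 26.2). Then |DG| = |G − D| = 27.6.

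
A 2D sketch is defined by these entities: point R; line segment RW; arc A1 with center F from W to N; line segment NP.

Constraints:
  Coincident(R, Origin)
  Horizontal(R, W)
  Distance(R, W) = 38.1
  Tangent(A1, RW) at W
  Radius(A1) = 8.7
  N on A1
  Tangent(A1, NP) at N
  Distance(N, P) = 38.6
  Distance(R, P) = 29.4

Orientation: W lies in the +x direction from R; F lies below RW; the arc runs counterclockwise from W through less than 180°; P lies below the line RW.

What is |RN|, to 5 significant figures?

32.176

Checks: |FN| = 8.700 ✓; ∠(FN, NP) = 90.00° ✓; |NP| = 38.60 ✓; |RP| = 29.40 ✓.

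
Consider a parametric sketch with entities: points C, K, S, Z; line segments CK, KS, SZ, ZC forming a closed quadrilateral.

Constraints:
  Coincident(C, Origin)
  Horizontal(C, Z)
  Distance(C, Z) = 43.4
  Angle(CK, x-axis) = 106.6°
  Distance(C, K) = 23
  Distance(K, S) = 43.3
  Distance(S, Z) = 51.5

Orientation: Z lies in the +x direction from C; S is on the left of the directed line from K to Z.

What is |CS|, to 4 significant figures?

56.07

Checks: |KS| = 43.30 ✓; |SZ| = 51.50 ✓.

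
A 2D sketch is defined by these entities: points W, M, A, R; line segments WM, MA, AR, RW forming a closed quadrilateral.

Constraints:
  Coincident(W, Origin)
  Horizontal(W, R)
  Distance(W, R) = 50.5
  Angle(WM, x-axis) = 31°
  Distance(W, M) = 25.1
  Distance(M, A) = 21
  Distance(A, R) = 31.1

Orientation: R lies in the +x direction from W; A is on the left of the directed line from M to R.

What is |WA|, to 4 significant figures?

45.77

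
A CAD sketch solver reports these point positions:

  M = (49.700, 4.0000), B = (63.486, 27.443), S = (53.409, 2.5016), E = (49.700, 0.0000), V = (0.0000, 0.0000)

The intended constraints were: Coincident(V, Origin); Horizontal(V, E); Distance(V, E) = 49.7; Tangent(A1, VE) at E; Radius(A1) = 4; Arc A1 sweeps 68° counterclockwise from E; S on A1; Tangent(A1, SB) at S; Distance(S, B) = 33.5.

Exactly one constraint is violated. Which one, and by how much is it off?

Distance(S, B) = 33.5 — off by 6.60.

V = (0.00, 0.00) ✓; V.y = 0.00, E.y = 0.00 ✓; |VE| = 49.70 ✓; ∠(ME, EV) = 90.00° ✓; |ME| = 4.000 ✓; bearing(M→S) − bearing(M→E) = 68.00° ✓; |MS| = 4.000 ✓; ∠(MS, SB) = 90.00° ✓; |SB| = 26.90 ✗.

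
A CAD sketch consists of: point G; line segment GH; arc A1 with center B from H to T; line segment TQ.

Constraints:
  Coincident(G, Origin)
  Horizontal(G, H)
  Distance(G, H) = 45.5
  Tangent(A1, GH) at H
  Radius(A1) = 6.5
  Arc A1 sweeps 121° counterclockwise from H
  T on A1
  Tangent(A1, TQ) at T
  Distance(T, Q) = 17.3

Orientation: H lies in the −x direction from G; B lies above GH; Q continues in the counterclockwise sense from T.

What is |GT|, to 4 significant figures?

41.12

Since A1 is tangent to GH there, BH ⟂ GH, so B = H + (0, 6.5) = (-45.50, 6.500). On A1, H sits at bearing -90° from B; a 121° counterclockwise sweep puts T at bearing 31°, so T = B + 6.5·(cos 31°, sin 31°) = (-39.93, 9.848). Then |GT| = |T − G| = 41.12.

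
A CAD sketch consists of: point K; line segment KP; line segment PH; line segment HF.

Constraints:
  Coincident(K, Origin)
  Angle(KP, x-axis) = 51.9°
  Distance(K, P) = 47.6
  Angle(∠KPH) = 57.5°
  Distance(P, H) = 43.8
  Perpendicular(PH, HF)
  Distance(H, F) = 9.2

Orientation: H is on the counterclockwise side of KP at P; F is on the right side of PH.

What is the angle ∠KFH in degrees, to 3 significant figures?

20.3°

∠KPH = 57.5°, so PH runs at 51.9° + (180° − 57.5°) = 174° from the x-axis; with |PH| = 43.8, H = P + 43.8·(cos 174°, sin 174°) = (-14.2, 41.7). The perpendicularity gives HF at right angles to PH; with |HF| = 9.2 on the right of PH, F = H + 9.2·(0.0976, 0.995) = (-13.3, 50.9). Then cos ∠KFH = FK·FH / (|FK||FH|), giving 20.3°.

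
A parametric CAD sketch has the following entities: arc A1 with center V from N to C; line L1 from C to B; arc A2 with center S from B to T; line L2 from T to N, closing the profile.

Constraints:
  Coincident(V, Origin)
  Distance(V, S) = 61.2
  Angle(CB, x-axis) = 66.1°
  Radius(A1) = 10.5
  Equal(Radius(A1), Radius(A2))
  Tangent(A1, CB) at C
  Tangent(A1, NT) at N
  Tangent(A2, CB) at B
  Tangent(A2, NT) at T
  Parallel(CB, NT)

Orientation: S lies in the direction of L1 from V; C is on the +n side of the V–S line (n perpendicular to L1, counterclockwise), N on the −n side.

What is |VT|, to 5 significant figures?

62.094

Tangency of A1 to both parallel lines with radius 10.5 puts C and N at V ± 10.5·n: C = (-9.5997, 4.2540), N = (9.5997, -4.2540). Equal radii place B and T the same way about S: B = S + 10.5·n = (15.195, 60.206), T = S − 10.5·n = (34.394, 51.698). Then |VT| = |T − V| = 62.094.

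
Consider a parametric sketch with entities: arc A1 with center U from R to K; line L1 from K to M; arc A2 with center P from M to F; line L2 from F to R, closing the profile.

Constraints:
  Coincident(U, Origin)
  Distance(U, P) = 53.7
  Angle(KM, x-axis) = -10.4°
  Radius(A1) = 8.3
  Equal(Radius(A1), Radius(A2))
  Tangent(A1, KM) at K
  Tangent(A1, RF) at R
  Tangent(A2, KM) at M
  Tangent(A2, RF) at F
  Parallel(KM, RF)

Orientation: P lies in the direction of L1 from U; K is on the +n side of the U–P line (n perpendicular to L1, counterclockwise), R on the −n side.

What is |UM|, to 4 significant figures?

54.34

The slot axis is L1's direction at -10.4°, so u = (cos -10.4°, sin -10.4°) = (0.9836, -0.1805) and n = (−sin -10.4°, cos -10.4°) = (0.1805, 0.9836). U is at the origin and P lies 53.7 along u from U, so P = 53.7·u = (52.82, -9.694). Tangency of A1 to both parallel lines with radius 8.3 puts K and R at U ± 8.3·n: K = (1.498, 8.164), R = (-1.498, -8.164). Equal radii place M and F the same way about P: M = P + 8.3·n = (54.32, -1.530), F = P − 8.3·n = (51.32, -17.86). Then |UM| = |M − U| = 54.34.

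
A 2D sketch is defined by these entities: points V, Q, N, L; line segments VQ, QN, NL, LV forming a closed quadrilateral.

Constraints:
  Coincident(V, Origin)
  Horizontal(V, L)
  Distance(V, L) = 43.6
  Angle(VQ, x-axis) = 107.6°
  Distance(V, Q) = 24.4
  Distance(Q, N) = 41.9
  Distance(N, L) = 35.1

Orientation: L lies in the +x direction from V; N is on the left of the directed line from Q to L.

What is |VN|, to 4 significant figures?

47.22

V is at the origin; V and L share the same y with |VL| = 43.6 and L in +x, so L = (43.6, 0). VQ runs at 107.6° with |VQ| = 24.4, so Q = (-7.378, 23.26). N is determined by |QN| = 41.9 and |NL| = 35.1 together: it lies at the intersection of circle(Q, 41.9) and circle(L, 35.1). With |QL| = 56.03, the foot of the radical line on QL is 32.69 from Q and the perpendicular offset is √(41.9² − 32.69²) = 26.21. Taking the left-of-QL solution: N = (33.24, 33.54).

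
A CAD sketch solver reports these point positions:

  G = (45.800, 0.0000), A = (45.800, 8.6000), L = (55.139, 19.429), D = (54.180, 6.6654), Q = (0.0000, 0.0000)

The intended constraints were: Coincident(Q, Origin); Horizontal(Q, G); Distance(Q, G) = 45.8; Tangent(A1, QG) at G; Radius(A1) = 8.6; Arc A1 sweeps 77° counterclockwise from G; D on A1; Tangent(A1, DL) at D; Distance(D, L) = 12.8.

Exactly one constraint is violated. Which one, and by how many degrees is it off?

Tangent(A1, DL) at D — off by 8.70°.

Q = (0.00, 0.00) ✓; Q.y = 0.00, G.y = 0.00 ✓; |QG| = 45.80 ✓; ∠(AG, GQ) = 90.00° ✓; |AG| = 8.600 ✓; bearing(A→D) − bearing(A→G) = 77.00° ✓; |AD| = 8.600 ✓; ∠(AD, DL) = 81.30° ✗; |DL| = 12.80 ✓.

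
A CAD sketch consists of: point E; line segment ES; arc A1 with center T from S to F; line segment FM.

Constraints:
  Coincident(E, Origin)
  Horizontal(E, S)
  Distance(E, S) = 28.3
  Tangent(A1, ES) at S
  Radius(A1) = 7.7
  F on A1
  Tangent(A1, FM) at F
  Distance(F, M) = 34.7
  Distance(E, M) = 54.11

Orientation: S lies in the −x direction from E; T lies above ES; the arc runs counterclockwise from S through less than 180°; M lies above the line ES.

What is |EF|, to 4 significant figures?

23.46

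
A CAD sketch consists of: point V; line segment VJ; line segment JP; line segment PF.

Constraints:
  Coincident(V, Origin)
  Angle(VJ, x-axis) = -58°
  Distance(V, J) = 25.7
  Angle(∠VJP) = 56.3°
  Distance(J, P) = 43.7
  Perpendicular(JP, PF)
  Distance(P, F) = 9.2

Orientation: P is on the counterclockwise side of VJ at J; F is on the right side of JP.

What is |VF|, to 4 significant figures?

42.45

∠VJP = 56.3°, so JP runs at -58.0° + (180° − 56.3°) = 65.70° from the x-axis; with |JP| = 43.7, P = J + 43.7·(cos 65.70°, sin 65.70°) = (31.60, 18.03). JP is perpendicular to PF; with |PF| = 9.2 on the right of JP, F = P + 9.2·(0.9114, -0.4115) = (39.99, 14.25). Then |VF| = |F − V| = 42.45.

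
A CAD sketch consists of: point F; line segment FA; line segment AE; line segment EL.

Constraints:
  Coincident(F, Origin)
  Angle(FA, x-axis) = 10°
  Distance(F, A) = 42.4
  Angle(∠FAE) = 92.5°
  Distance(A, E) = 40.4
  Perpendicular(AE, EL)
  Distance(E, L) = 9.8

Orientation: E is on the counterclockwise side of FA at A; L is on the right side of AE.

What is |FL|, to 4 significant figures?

67.12

F is at the origin; FA runs at 10.0° with length 42.4, so A = 42.4·(cos 10.0°, sin 10.0°) = (41.76, 7.363). ∠FAE = 92.5°, so AE runs at 10.0° + (180° − 92.5°) = 97.50° from the x-axis; with |AE| = 40.4, E = A + 40.4·(cos 97.50°, sin 97.50°) = (36.48, 47.42). The perpendicularity gives EL at right angles to AE; with |EL| = 9.8 on the right of AE, L = E + 9.8·(0.9914, 0.1305) = (46.20, 48.70). Then |FL| = |L − F| = 67.12.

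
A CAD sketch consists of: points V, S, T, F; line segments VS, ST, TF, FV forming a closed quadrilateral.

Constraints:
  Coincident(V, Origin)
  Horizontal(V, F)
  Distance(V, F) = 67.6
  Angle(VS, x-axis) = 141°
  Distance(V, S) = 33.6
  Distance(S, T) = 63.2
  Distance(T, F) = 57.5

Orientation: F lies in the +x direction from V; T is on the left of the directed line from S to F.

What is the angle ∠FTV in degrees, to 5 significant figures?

73.341°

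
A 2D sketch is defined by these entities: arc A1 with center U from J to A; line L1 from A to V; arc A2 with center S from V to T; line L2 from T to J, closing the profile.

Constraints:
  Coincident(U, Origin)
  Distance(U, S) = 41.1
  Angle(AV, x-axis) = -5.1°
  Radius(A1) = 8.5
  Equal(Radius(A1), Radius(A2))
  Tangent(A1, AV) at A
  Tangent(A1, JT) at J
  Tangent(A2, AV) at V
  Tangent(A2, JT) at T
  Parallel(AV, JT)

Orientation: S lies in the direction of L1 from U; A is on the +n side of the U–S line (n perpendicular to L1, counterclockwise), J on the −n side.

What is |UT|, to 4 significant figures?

41.97

The slot axis is L1's direction at -5.1°, so u = (cos -5.1°, sin -5.1°) = (0.9960, -0.08889) and n = (−sin -5.1°, cos -5.1°) = (0.08889, 0.9960). U is at the origin and S lies 41.1 along u from U, so S = 41.1·u = (40.94, -3.654). Tangency of A1 to both parallel lines with radius 8.5 puts A and J at U ± 8.5·n: A = (0.7556, 8.466), J = (-0.7556, -8.466). Equal radii place V and T the same way about S: V = S + 8.5·n = (41.69, 4.813), T = S − 8.5·n = (40.18, -12.12). Then |UT| = |T − U| = 41.97.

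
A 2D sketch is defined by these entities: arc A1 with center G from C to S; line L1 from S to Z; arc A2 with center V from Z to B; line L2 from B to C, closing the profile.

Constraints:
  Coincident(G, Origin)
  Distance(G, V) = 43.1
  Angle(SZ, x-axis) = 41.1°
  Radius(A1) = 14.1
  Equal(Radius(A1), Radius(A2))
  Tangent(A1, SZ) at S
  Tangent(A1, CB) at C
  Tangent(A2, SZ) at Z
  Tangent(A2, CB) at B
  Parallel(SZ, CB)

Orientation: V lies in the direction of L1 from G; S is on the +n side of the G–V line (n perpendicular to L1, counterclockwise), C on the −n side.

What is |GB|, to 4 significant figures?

45.35

Tangency of A1 to both parallel lines with radius 14.1 puts S and C at G ± 14.1·n: S = (-9.269, 10.63), C = (9.269, -10.63). Equal radii place Z and B the same way about V: Z = V + 14.1·n = (23.21, 38.96), B = V − 14.1·n = (41.75, 17.71). Then |GB| = |B − G| = 45.35.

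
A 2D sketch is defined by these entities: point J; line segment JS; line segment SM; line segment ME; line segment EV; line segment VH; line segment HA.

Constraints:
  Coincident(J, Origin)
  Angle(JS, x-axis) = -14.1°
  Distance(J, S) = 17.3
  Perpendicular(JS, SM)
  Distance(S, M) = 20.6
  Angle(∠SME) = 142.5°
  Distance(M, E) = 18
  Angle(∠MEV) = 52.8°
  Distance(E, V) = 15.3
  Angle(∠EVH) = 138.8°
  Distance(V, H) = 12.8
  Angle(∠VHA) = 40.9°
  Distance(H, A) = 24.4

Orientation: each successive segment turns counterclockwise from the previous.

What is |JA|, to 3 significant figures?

35.2

J is at the origin; JS runs at -14.1° with length 17.3, so S = (16.8, -4.21). The perpendicularity gives SM at right angles to JS, so SM runs at 75.9°; with |SM| = 20.6, M = (21.8, 15.8). ∠SME = 142.5° gives ME at 113° from the x-axis; with |ME| = 18.0, E = (14.6, 32.3). ∠MEV = 52.8° gives EV at -119° from the x-axis; with |EV| = 15.3, V = (7.14, 19.0). ∠EVH = 138.8° gives VH at -78.2° from the x-axis; with |VH| = 12.8, H = (9.76, 6.43). ∠VHA = 40.9° gives HA at 60.9° from the x-axis; with |HA| = 24.4, A = (21.6, 27.7). Then |JA| = |A − J| = 35.2.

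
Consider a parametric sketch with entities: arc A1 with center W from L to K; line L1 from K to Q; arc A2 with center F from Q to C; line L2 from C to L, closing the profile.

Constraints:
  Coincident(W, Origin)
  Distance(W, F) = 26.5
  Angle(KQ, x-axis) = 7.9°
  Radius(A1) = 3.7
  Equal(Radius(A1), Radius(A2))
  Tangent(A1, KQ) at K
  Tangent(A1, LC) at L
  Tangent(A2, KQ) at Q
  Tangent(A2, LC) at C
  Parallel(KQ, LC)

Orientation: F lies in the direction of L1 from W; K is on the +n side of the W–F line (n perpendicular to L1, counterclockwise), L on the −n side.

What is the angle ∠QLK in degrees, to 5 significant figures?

74.398°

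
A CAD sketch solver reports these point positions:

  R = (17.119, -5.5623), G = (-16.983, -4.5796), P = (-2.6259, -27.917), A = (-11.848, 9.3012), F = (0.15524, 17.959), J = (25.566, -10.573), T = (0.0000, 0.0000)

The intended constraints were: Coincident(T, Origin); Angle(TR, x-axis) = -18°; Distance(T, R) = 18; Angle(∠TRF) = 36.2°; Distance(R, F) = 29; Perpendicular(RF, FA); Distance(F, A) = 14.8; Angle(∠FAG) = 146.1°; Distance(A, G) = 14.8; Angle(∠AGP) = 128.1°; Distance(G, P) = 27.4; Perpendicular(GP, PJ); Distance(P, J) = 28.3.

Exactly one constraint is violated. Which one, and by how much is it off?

Distance(P, J) = 28.3 — off by 4.80.

T = (0.00, 0.00) ✓; TR at -18.00° ✓; |TR| = 18.00 ✓; ∠TRF = 36.20° ✓; |RF| = 29.00 ✓; ∠(RF, FA) = 90.00° ✓; |FA| = 14.80 ✓; ∠FAG = 146.1° ✓; |AG| = 14.80 ✓; ∠AGP = 128.1° ✓; |GP| = 27.40 ✓; ∠(GP, PJ) = 90.00° ✓; |PJ| = 33.10 ✗.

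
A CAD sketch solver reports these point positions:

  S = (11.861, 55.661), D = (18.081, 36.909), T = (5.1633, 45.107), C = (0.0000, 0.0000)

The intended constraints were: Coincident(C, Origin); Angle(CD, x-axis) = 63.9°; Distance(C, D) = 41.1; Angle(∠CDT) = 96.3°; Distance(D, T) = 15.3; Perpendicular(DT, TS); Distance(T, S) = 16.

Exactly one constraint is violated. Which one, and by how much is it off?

Distance(T, S) = 16 — off by 3.50.

C = (0.00, 0.00) ✓; CD at 63.90° ✓; |CD| = 41.10 ✓; ∠CDT = 96.30° ✓; |DT| = 15.30 ✓; ∠(DT, TS) = 90.00° ✓; |TS| = 12.50 ✗.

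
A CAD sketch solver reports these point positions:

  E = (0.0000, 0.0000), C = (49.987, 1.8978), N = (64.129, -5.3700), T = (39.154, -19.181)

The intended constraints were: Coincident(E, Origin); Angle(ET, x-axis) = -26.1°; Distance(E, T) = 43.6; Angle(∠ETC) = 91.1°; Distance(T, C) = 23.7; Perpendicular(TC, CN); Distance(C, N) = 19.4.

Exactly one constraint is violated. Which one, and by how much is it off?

Distance(C, N) = 19.4 — off by 3.50.

E = (0.00, 0.00) ✓; ET at -26.10° ✓; |ET| = 43.60 ✓; ∠ETC = 91.10° ✓; |TC| = 23.70 ✓; ∠(TC, CN) = 90.00° ✓; |CN| = 15.90 ✗.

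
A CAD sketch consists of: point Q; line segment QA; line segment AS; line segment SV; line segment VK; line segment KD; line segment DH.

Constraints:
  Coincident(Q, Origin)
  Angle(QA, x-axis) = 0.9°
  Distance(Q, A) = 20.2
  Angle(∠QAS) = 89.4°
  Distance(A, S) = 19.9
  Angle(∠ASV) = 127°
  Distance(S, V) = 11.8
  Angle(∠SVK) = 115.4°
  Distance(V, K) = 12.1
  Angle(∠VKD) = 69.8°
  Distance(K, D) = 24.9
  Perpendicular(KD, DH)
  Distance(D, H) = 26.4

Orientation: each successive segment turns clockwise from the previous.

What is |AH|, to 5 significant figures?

29.051

∠VKD = 69.8° gives KD at 42.500° from the x-axis; with |KD| = 24.9, D = (18.521, -4.3612). KD ⟂ DH, so DH runs at -47.500°; with |DH| = 26.4, H = (36.357, -23.825). Then |AH| = |H − A| = 29.051.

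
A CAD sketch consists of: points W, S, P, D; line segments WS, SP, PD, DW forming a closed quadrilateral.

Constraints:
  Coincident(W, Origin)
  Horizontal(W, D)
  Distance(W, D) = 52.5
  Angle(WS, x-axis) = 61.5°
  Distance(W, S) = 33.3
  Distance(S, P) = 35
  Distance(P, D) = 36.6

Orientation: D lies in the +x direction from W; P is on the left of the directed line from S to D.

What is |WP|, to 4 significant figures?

62.02

W is at the origin; WD is horizontal with |WD| = 52.5 and D in +x, so D = (52.5, 0). WS runs at 61.5° with |WS| = 33.3, so S = (15.89, 29.26). P is determined by |SP| = 35.0 and |PD| = 36.6 together: it lies at the intersection of circle(S, 35.0) and circle(D, 36.6). With |SD| = 46.87, the foot of the radical line on SD is 22.21 from S and the perpendicular offset is √(35.0² − 22.21²) = 27.05. Taking the left-of-SD solution: P = (50.13, 36.52).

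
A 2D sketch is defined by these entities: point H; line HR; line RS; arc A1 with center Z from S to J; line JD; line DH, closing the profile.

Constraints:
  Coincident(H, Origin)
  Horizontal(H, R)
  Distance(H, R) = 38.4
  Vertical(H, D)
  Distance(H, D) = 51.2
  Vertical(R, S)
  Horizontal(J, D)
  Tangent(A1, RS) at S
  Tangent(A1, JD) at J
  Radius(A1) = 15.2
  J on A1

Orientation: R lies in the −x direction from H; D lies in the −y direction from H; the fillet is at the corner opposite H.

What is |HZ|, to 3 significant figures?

42.8

H and D share the same x with |HD| = 51.2 and D on the −y side, so D = (0.00, -51.2). The virtual corner opposite H is at (-38.4, -51.2). A1 meets RS tangentially, so ZS is at right angles to RS and tangency of A1 to JD means the radius ZJ is perpendicular to JD, with radius 15.2, so the center Z sits 15.2 in from both sides at Z = (-23.2, -36.0). Then |HZ| = |Z − H| = 42.8.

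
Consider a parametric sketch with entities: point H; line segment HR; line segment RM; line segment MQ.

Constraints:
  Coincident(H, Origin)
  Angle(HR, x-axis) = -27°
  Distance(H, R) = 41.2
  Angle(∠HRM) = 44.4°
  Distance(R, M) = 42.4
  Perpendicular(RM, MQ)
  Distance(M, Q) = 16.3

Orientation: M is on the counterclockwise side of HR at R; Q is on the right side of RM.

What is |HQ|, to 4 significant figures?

46.95

H is at the origin; HR runs at -27.0° with length 41.2, so R = 41.2·(cos -27.0°, sin -27.0°) = (36.71, -18.70). ∠HRM = 44.4°, so RM runs at -27.0° + (180° − 44.4°) = 108.6° from the x-axis; with |RM| = 42.4, M = R + 42.4·(cos 108.6°, sin 108.6°) = (23.19, 21.48). RM is perpendicular to MQ; with |MQ| = 16.3 on the right of RM, Q = M + 16.3·(0.9478, 0.3190) = (38.63, 26.68). Then |HQ| = |Q − H| = 46.95.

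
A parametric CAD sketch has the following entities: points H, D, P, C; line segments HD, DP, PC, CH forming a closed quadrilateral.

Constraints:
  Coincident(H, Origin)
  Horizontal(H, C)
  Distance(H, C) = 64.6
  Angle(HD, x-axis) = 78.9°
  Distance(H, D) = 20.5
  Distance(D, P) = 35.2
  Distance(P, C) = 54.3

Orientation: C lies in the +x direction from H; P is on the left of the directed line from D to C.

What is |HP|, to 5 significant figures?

52.719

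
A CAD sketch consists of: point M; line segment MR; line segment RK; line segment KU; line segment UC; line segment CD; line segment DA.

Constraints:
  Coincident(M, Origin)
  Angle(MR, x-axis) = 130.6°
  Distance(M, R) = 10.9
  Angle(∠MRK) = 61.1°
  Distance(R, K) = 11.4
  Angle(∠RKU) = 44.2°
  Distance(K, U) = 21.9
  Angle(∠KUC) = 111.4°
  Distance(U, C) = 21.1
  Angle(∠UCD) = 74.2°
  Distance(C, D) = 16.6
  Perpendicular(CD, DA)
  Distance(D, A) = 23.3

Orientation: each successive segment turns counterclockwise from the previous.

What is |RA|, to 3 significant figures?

10.2

M is at the origin; MR runs at 130.6° with length 10.9, so R = (-7.09, 8.28). ∠MRK = 61.1° gives RK at -110° from the x-axis; with |RK| = 11.4, K = (-11.1, -2.40). ∠RKU = 44.2° gives KU at 25.3° from the x-axis; with |KU| = 21.9, U = (8.71, 6.96). ∠KUC = 111.4° gives UC at 93.9° from the x-axis; with |UC| = 21.1, C = (7.28, 28.0). ∠UCD = 74.2° gives CD at -160° from the x-axis; with |CD| = 16.6, D = (-8.35, 22.4). CD ⟂ DA, so DA runs at -70.3°; with |DA| = 23.3, A = (-0.496, 0.476). Then |RA| = |A − R| = 10.2.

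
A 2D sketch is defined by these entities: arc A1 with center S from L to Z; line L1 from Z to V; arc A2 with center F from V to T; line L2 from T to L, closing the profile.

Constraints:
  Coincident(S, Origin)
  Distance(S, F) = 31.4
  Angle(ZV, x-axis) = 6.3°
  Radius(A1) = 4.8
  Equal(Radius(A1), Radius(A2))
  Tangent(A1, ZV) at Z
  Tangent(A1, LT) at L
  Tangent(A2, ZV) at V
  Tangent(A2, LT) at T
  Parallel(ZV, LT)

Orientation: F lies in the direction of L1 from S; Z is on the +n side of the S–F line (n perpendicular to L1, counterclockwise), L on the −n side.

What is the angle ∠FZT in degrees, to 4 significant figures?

8.309°

Tangency of A1 to both parallel lines with radius 4.8 puts Z and L at S ± 4.8·n: Z = (-0.5267, 4.771), L = (0.5267, -4.771). Equal radii place V and T the same way about F: V = F + 4.8·n = (30.68, 8.217), T = F − 4.8·n = (31.74, -1.325). Then cos ∠FZT = ZF·ZT / (|ZF||ZT|), giving 8.309°.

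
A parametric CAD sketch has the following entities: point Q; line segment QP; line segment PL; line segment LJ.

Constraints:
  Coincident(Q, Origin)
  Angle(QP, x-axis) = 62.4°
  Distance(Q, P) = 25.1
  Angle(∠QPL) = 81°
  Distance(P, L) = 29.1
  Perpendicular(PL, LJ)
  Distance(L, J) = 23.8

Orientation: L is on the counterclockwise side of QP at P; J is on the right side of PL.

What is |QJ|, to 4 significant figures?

54.72

∠QPL = 81.0°, so PL runs at 62.4° + (180° − 81.0°) = 161.4° from the x-axis; with |PL| = 29.1, L = P + 29.1·(cos 161.4°, sin 161.4°) = (-15.95, 31.53). The perpendicularity gives LJ at right angles to PL; with |LJ| = 23.8 on the right of PL, J = L + 23.8·(0.3190, 0.9478) = (-8.360, 54.08). Then |QJ| = |J − Q| = 54.72.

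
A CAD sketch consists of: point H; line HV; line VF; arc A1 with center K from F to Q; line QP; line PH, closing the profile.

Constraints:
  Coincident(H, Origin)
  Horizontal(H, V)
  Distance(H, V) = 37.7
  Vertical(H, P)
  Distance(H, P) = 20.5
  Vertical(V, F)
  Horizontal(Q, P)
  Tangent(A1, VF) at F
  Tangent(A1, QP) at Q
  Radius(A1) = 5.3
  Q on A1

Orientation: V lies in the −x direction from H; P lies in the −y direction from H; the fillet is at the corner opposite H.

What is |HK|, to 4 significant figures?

35.79

H is at the origin; H and V share the same y with |HV| = 37.7 and V on the −x side, so V = (-37.70, 0.000). HP is vertical with |HP| = 20.5 and P on the −y side, so P = (0.000, -20.50). The virtual corner opposite H is at (-37.70, -20.50). Tangency of A1 to VF means the radius KF is perpendicular to VF and the tangent condition forces KQ to be normal to QP, with radius 5.3, so the center K sits 5.3 in from both sides at K = (-32.40, -15.20). Then |HK| = |K − H| = 35.79.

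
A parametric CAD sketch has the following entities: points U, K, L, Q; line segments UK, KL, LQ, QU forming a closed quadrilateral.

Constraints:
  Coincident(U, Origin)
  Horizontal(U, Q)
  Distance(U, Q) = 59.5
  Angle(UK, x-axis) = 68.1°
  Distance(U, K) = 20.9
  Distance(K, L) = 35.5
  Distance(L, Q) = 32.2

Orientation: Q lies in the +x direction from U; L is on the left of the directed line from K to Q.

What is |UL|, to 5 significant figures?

50.427

Checks: |KL| = 35.50 ✓; |LQ| = 32.20 ✓.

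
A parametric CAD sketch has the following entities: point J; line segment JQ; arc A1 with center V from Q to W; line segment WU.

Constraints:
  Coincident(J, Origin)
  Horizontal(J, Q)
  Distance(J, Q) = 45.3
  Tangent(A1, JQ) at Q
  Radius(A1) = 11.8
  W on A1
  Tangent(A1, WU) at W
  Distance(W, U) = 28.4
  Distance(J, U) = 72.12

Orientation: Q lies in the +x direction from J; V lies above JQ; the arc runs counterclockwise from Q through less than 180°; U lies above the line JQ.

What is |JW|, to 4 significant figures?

57.84

J is at the origin; JQ is horizontal with |JQ| = 45.3 and Q on the +x side, so Q = (45.30, 0.000). A1 meets JQ tangentially, so VQ is at right angles to JQ, so V = Q + (0, 11.8) = (45.30, 11.80). Since VW ⟂ WU (tangency), |VU| = √(11.8² + 28.4²) = 30.75 regardless of where W sits on A1. So U lies on both circle(J, 72.12) and circle(V, 30.75); the above-JQ intersection is U = (61.23, 38.11). W is the foot of the tangent from U: W = (56.97, 10.03).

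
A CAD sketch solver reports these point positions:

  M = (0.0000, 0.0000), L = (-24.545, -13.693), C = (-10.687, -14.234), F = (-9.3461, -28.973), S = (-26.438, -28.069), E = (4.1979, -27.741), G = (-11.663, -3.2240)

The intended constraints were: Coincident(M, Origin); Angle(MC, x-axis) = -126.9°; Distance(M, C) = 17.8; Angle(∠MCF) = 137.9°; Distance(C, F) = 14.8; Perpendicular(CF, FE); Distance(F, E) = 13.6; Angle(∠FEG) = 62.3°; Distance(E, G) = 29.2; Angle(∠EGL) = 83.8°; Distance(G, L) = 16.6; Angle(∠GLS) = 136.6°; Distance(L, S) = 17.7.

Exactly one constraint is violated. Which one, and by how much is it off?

Distance(L, S) = 17.7 — off by 3.20.

M = (0.00, 0.00) ✓; MC at -126.9° ✓; |MC| = 17.80 ✓; ∠MCF = 137.9° ✓; |CF| = 14.80 ✓; ∠(CF, FE) = 90.00° ✓; |FE| = 13.60 ✓; ∠FEG = 62.30° ✓; |EG| = 29.20 ✓; ∠EGL = 83.80° ✓; |GL| = 16.60 ✓; ∠GLS = 136.6° ✓; |LS| = 14.50 ✗.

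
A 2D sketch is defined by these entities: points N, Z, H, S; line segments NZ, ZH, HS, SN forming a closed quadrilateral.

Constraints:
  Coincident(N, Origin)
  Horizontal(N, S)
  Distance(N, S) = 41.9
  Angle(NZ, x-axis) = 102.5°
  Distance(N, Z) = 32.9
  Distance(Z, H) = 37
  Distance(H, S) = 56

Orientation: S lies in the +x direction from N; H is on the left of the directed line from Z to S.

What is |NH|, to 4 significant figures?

57.88

Checks: N.y = 0.00, S.y = 0.00 ✓; |ZH| = 37.00 ✓; |HS| = 56.00 ✓.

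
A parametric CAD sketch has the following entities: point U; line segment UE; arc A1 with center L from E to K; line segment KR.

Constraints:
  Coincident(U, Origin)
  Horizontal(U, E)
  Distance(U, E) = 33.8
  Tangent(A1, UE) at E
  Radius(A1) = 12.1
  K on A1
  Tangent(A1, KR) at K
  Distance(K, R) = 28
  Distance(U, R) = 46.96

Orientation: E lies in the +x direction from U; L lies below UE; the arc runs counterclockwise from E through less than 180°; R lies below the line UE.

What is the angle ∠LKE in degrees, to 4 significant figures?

43.35°

Checks: |LE| = 12.10 ✓; |LK| = 12.10 ✓; ∠(LK, KR) = 90.00° ✓; |KR| = 28.00 ✓; |UR| = 46.96 ✓.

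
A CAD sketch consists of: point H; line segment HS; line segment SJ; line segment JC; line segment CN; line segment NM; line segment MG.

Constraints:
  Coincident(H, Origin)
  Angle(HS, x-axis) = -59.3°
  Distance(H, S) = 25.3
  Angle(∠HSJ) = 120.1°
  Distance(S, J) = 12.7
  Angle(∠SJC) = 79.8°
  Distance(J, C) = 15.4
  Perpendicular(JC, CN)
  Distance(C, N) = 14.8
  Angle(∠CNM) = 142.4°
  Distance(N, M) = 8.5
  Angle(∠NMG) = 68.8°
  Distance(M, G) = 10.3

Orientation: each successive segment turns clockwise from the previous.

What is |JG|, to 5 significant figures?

13.627

∠CNM = 142.4° gives NM at 13.000° from the x-axis; with |NM| = 8.5, M = (12.497, -9.7170). ∠NMG = 68.8° gives MG at -98.200° from the x-axis; with |MG| = 10.3, G = (11.028, -19.912). Then |JG| = |G − J| = 13.627.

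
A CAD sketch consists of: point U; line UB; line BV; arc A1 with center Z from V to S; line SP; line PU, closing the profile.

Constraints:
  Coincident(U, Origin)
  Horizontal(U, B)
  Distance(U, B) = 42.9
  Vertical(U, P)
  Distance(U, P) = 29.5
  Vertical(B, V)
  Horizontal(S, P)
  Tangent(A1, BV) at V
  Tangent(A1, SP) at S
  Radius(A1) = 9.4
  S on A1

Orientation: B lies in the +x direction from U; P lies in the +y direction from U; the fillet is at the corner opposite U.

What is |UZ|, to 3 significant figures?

39.1

U is at the origin; U and B share the same y with |UB| = 42.9 and B on the +x side, so B = (42.9, 0.00). UP is vertical with |UP| = 29.5 and P on the +y side, so P = (0.00, 29.5). The virtual corner opposite U is at (42.9, 29.5). Since A1 is tangent to BV there, ZV ⟂ BV and tangency of A1 to SP means the radius ZS is perpendicular to SP, with radius 9.4, so the center Z sits 9.4 in from both sides at Z = (33.5, 20.1). Then |UZ| = |Z − U| = 39.1.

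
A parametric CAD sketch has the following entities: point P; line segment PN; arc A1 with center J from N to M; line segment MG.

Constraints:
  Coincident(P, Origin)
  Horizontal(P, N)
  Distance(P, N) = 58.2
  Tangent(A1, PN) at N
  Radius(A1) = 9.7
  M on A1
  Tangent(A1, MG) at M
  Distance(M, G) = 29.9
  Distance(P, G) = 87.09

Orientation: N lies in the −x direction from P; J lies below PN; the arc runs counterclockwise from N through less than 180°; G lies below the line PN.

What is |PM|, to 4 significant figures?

66.81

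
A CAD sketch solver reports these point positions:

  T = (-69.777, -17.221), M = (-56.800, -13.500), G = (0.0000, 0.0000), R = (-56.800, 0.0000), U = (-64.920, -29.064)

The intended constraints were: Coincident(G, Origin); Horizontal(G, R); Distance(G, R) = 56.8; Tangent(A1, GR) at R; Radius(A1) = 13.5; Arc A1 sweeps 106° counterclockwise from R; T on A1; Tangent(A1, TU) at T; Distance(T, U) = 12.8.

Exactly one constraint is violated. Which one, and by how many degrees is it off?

Tangent(A1, TU) at T — off by 6.30°.

G = (0.00, 0.00) ✓; G.y = 0.00, R.y = 0.00 ✓; |GR| = 56.80 ✓; ∠(MR, RG) = 90.00° ✓; |MR| = 13.50 ✓; bearing(M→T) − bearing(M→R) = 106.0° ✓; |MT| = 13.50 ✓; ∠(MT, TU) = 83.70° ✗; |TU| = 12.80 ✓.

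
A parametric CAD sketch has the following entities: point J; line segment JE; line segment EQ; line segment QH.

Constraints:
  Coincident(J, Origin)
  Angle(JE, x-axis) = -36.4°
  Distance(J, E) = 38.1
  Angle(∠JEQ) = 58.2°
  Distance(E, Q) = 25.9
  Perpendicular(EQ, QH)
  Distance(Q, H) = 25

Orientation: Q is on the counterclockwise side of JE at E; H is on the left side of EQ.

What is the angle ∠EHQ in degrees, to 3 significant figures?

46.0°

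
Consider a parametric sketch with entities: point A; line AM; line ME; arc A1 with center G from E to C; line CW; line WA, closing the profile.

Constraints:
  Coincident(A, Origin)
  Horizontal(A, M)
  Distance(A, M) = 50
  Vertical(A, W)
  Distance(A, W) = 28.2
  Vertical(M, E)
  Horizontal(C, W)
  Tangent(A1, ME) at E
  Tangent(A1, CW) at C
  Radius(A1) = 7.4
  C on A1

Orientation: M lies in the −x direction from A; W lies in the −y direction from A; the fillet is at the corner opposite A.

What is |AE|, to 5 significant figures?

54.154

A is at the origin; A and M share the same y with |AM| = 50.0 and M on the −x side, so M = (-50.000, 0.0000). AW is vertical with |AW| = 28.2 and W on the −y side, so W = (0.0000, -28.200). The virtual corner opposite A is at (-50.000, -28.200). A1 meets ME tangentially, so GE is at right angles to ME and tangency of A1 to CW means the radius GC is perpendicular to CW, with radius 7.4, so the center G sits 7.4 in from both sides at G = (-42.600, -20.800). That places the tangent points at E = (-50.000, -20.800) on ME and C = (-42.600, -28.200) on CW. Then |AE| = |E − A| = 54.154.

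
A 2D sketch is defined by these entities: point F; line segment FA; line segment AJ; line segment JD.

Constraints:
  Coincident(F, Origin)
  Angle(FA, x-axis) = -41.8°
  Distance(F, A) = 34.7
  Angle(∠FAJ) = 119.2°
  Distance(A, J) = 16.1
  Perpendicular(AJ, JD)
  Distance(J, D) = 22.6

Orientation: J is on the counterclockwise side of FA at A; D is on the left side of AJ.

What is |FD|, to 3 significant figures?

33.9

∠FAJ = 119.2°, so AJ runs at -41.8° + (180° − 119.2°) = 19.0° from the x-axis; with |AJ| = 16.1, J = A + 16.1·(cos 19.0°, sin 19.0°) = (41.1, -17.9). AJ ⟂ JD; with |JD| = 22.6 on the left of AJ, D = J + 22.6·(-0.326, 0.946) = (33.7, 3.48). Then |FD| = |D − F| = 33.9.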